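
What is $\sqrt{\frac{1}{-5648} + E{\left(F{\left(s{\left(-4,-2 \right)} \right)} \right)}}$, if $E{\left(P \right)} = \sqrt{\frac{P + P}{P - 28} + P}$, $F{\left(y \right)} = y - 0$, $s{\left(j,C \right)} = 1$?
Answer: $\frac{\sqrt{-3177 + 9968720 \sqrt{3}}}{4236} \approx 0.98085$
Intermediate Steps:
$F{\left(y \right)} = y$ ($F{\left(y \right)} = y + 0 = y$)
$E{\left(P \right)} = \sqrt{P + \frac{2 P}{-28 + P}}$ ($E{\left(P \right)} = \sqrt{\frac{2 P}{-28 + P} + P} = \sqrt{P + \frac{2 P}{-28 + P}}$)
$\sqrt{\frac{1}{-5648} + E{\left(F{\left(s{\left(-4,-2 \right)} \right)} \right)}} = \sqrt{\frac{1}{-5648} + \sqrt{1 \frac{1}{-28 + 1} \left(-26 + 1\right)}} = \sqrt{- \frac{1}{5648} + \sqrt{1 \frac{1}{-27} \left(-25\right)}} = \sqrt{- \frac{1}{5648} + \sqrt{1 \left(- \frac{1}{27}\right) \left(-25\right)}} = \sqrt{- \frac{1}{5648} + \sqrt{\frac{25}{27}}} = \sqrt{- \frac{1}{5648} + \frac{5 \sqrt{3}}{9}}$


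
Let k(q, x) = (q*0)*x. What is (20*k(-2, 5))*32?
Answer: 0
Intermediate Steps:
k(q, x) = 0 (k(q, x) = 0*x = 0)
(20*k(-2, 5))*32 = (20*0)*32 = 0*32 = 0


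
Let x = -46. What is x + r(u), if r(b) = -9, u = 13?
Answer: -55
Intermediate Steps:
x + r(u) = -46 - 9 = -55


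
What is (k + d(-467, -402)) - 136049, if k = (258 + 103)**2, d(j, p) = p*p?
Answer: 155876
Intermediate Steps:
d(j, p) = p**2
k = 130321 (k = 361**2 = 130321)
(k + d(-467, -402)) - 136049 = (130321 + (-402)**2) - 136049 = (130321 + 161604) - 136049 = 291925 - 136049 = 155876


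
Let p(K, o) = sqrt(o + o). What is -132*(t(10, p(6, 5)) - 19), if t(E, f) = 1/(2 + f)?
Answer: 2552 - 22*sqrt(10) ≈ 2482.4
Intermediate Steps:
p(K, o) = sqrt(2)*sqrt(o) (p(K, o) = sqrt(2*o) = sqrt(2)*sqrt(o))
-132*(t(10, p(6, 5)) - 19) = -132*(1/(2 + sqrt(2)*sqrt(5)) - 19) = -132*(1/(2 + sqrt(10)) - 19) = -132*(-19 + 1/(2 + sqrt(10))) = 2508 - 132/(2 + sqrt(10))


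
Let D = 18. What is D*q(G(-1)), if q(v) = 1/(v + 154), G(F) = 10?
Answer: 9/82 ≈ 0.10976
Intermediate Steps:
q(v) = 1/(154 + v)
D*q(G(-1)) = 18/(154 + 10) = 18/164 = 18*(1/164) = 9/82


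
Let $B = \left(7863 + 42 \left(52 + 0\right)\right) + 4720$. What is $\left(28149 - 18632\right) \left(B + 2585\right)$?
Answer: $165138984$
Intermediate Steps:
$B = 14767$ ($B = \left(7863 + 42 \cdot 52\right) + 4720 = \left(7863 + 2184\right) + 4720 = 10047 + 4720 = 14767$)
$\left(28149 - 18632\right) \left(B + 2585\right) = \left(28149 - 18632\right) \left(14767 + 2585\right) = 9517 \cdot 17352 = 165138984$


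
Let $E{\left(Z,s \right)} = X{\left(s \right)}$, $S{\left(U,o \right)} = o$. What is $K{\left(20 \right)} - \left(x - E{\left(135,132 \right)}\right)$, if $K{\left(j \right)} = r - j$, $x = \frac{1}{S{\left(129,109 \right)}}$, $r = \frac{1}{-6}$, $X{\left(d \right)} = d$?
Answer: $\frac{73133}{654} \approx 111.82$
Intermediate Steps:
$r = - \frac{1}{6} \approx -0.16667$
$E{\left(Z,s \right)} = s$
$x = \frac{1}{109} \approx 0.0091743$
$K{\left(j \right)} = - \frac{1}{6} - j$
$K{\left(20 \right)} - \left(x - E{\left(135,132 \right)}\right) = \left(- \frac{1}{6} - 20\right) + \left(132 - \frac{1}{109}\right) = - \frac{121}{6} + \frac{14387}{109} = \frac{73133}{654}$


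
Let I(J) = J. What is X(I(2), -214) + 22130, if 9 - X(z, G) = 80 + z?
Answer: 22057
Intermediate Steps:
X(z, G) = -71 - z (X(z, G) = 9 - (80 + z) = 9 + (-80 - z) = -71 - z)
X(I(2), -214) + 22130 = (-71 - 1*2) + 22130 = (-71 - 2) + 22130 = -73 + 22130 = 22057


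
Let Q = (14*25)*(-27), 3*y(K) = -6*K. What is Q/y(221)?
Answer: 4725/221 ≈ 21.380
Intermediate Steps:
y(K) = -2*K (y(K) = (-6*K)/3 = -2*K)
Q = -9450 (Q = 350*(-27) = -9450)
Q/y(221) = -9450/((-2*221)) = -9450/(-442) = -9450*(-1/442) = 4725/221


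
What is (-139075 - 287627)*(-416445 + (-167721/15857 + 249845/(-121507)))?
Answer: 342387443833665166434/1926736499 ≈ 1.7770e+11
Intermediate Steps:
(-139075 - 287627)*(-416445 + (-167721/15857 + 249845/(-121507))) = -426702*(-416445 + (-167721*1/15857 + 249845*(-1/121507))) = -426702*(-416445 + (-167721/15857 - 249845/121507)) = -426702*(-416445 - 24341067712/1926736499) = -426702*(-802404122393767/1926736499) = 342387443833665166434/1926736499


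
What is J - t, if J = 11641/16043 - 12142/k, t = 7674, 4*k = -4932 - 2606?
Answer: -463583135017/60466067 ≈ -7666.8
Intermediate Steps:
k = -3769/2 (k = (-4932 - 2606)/4 = (¼)*(-7538) = -3769/2 ≈ -1884.5)
J = 433463141/60466067 (J = 11641/16043 - 12142/(-3769/2) = 11641*(1/16043) - 12142*(-2/3769) = 11641/16043 + 24284/3769 = 433463141/60466067 ≈ 7.1687)
J - t = 433463141/60466067 - 1*7674 = 433463141/60466067 - 7674 = -463583135017/60466067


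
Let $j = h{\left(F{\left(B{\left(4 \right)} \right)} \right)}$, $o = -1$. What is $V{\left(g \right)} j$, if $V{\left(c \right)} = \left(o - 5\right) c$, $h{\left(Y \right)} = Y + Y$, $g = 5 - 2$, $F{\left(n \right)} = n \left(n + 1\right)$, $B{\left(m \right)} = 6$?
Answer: $-1512$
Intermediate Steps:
$F{\left(n \right)} = n \left(1 + n\right)$
$g = 3$ ($g = 5 - 2 = 3$)
$h{\left(Y \right)} = 2 Y$
$j = 84$ ($j = 2 \cdot 6 \left(1 + 6\right) = 2 \cdot 6 \cdot 7 = 2 \cdot 42 = 84$)
$V{\left(c \right)} = - 6 c$ ($V{\left(c \right)} = \left(-1 - 5\right) c = - 6 c$)
$V{\left(g \right)} j = \left(-6\right) 3 \cdot 84 = \left(-18\right) 84 = -1512$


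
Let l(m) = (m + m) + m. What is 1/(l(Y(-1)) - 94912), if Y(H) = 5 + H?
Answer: -1/94900 ≈ -1.0537e-5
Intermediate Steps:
l(m) = 3*m (l(m) = 2*m + m = 3*m)
1/(l(Y(-1)) - 94912) = 1/(3*(5 - 1) - 94912) = 1/(3*4 - 94912) = 1/(12 - 94912) = 1/(-94900) = -1/94900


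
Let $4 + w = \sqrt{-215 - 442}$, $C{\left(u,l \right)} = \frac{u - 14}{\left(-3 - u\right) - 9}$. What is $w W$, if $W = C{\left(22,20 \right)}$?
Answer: $\frac{16}{17} - \frac{12 i \sqrt{73}}{17} \approx 0.94118 - 6.0311 i$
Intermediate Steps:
$C{\left(u,l \right)} = \frac{-14 + u}{-12 - u}$
$w = -4 + 3 i \sqrt{73}$ ($w = -4 + \sqrt{-215 - 442} = -4 + \sqrt{-657} = -4 + 3 i \sqrt{73} \approx -4.0 + 25.632 i$)
$W = - \frac{4}{17}$ ($W = \frac{14 - 22}{12 + 22} = \frac{14 - 22}{34} = \frac{1}{34} \left(-8\right) = - \frac{4}{17} \approx -0.23529$)
$w W = \left(-4 + 3 i \sqrt{73}\right) \left(- \frac{4}{17}\right) = \frac{16}{17} - \frac{12 i \sqrt{73}}{17}$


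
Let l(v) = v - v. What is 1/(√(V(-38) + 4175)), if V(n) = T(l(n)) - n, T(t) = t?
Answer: √4213/4213 ≈ 0.015407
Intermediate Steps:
l(v) = 0
V(n) = -n (V(n) = 0 - n = -n)
1/(√(V(-38) + 4175)) = 1/(√(-1*(-38) + 4175)) = 1/(√(38 + 4175)) = 1/(√4213) = √4213/4213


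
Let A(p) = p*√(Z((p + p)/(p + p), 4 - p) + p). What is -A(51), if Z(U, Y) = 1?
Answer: -102*√13 ≈ -367.77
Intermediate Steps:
A(p) = p*√(1 + p)
-A(51) = -51*√(1 + 51) = -51*√52 = -51*2*√13 = -102*√13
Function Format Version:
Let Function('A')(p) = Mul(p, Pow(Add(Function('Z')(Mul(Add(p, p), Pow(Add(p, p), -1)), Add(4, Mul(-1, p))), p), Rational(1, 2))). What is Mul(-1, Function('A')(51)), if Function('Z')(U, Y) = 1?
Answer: Mul(-102, Pow(13, Rational(1, 2))) ≈ -367.77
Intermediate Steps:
Function('A')(p) = Mul(p, Pow(Add(1, p), Rational(1, 2)))
Mul(-1, Function('A')(51)) = Mul(-1, Mul(51, Pow(Add(1, 51), Rational(1, 2)))) = Mul(-1, Mul(51, Pow(52, Rational(1, 2)))) = Mul(-1, Mul(51, Mul(2, Pow(13, Rational(1, 2))))) = Mul(-1, Mul(102, Pow(13, Rational(1, 2)))) = Mul(-102, Pow(13, Rational(1, 2)))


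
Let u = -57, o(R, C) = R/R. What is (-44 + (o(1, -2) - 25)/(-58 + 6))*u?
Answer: 32262/13 ≈ 2481.7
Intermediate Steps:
o(R, C) = 1
(-44 + (o(1, -2) - 25)/(-58 + 6))*u = (-44 + (1 - 25)/(-58 + 6))*(-57) = (-44 - 24/(-52))*(-57) = (-44 - 24*(-1/52))*(-57) = (-44 + 6/13)*(-57) = -566/13*(-57) = 32262/13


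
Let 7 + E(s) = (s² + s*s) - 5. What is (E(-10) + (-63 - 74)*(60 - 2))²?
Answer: 60186564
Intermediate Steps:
E(s) = -12 + 2*s² (E(s) = -7 + ((s² + s*s) - 5) = -7 + ((s² + s²) - 5) = -7 + (2*s² - 5) = -7 + (-5 + 2*s²) = -12 + 2*s²)
(E(-10) + (-63 - 74)*(60 - 2))² = ((-12 + 2*(-10)²) + (-63 - 74)*(60 - 2))² = ((-12 + 2*100) - 137*58)² = ((-12 + 200) - 7946)² = (188 - 7946)² = (-7758)² = 60186564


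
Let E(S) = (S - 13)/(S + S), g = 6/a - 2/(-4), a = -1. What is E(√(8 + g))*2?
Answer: 1 - 13*√10/5 ≈ -7.2219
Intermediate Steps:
g = -11/2 (g = 6/(-1) - 2/(-4) = 6*(-1) - 2*(-¼) = -6 + ½ = -11/2 ≈ -5.5000)
E(S) = (-13 + S)/(2*S) (E(S) = (-13 + S)/((2*S)) = (-13 + S)*(1/(2*S)) = (-13 + S)/(2*S))
E(√(8 + g))*2 = ((-13 + √(8 - 11/2))/(2*(√(8 - 11/2))))*2 = ((-13 + √(5/2))/(2*(√(5/2))))*2 = ((-13 + √10/2)/(2*((√10/2))))*2 = ((√10/5)*(-13 + √10/2)/2)*2 = (√10*(-13 + √10/2)/10)*2 = √10*(-13 + √10/2)/5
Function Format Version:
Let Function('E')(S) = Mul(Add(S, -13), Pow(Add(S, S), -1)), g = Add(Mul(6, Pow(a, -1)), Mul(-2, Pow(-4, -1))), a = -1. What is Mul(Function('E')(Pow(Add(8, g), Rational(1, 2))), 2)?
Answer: Add(1, Mul(Rational(-13, 5), Pow(10, Rational(1, 2)))) ≈ -7.2219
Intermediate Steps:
g = Rational(-11, 2) (g = Add(Mul(6, Pow(-1, -1)), Mul(-2, Pow(-4, -1))) = Add(Mul(6, -1), Mul(-2, Rational(-1, 4))) = Add(-6, Rational(1, 2)) = Rational(-11, 2) ≈ -5.5000)
Function('E')(S) = Mul(Rational(1, 2), Pow(S, -1), Add(-13, S)) (Function('E')(S) = Mul(Add(-13, S), Pow(Mul(2, S), -1)) = Mul(Add(-13, S), Mul(Rational(1, 2), Pow(S, -1))) = Mul(Rational(1, 2), Pow(S, -1), Add(-13, S)))
Mul(Function('E')(Pow(Add(8, g), Rational(1, 2))), 2) = Mul(Mul(Rational(1, 2), Pow(Pow(Add(8, Rational(-11, 2)), Rational(1, 2)), -1), Add(-13, Pow(Add(8, Rational(-11, 2)), Rational(1, 2)))), 2) = Mul(Mul(Rational(1, 2), Pow(Pow(Rational(5, 2), Rational(1, 2)), -1), Add(-13, Pow(Rational(5, 2), Rational(1, 2)))), 2) = Mul(Mul(Rational(1, 2), Pow(Mul(Rational(1, 2), Pow(10, Rational(1, 2))), -1), Add(-13, Mul(Rational(1, 2), Pow(10, Rational(1, 2))))), 2) = Mul(Mul(Rational(1, 2), Mul(Rational(1, 5), Pow(10, Rational(1, 2))), Add(-13, Mul(Rational(1, 2), Pow(10, Rational(1, 2))))), 2) = Mul(Mul(Rational(1, 10), Pow(10, Rational(1, 2)), Add(-13, Mul(Rational(1, 2), Pow(10, Rational(1, 2))))), 2) = Mul(Rational(1, 5), Pow(10, Rational(1, 2)), Add(-13, Mul(Rational(1, 2), Pow(10, Rational(1, 2)))))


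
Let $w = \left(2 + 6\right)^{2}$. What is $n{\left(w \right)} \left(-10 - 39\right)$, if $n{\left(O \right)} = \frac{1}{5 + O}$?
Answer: $- \frac{49}{69} \approx -0.71014$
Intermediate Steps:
$w = 64$ ($w = 8^{2} = 64$)
$n{\left(w \right)} \left(-10 - 39\right) = \frac{-10 - 39}{5 + 64} = \frac{1}{69} \left(-49\right) = - \frac{49}{69}$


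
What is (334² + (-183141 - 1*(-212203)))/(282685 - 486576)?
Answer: -140618/203891 ≈ -0.68967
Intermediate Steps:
(334² + (-183141 - 1*(-212203)))/(282685 - 486576) = (111556 + (-183141 + 212203))/(-203891) = (111556 + 29062)*(-1/203891) = 140618*(-1/203891) = -140618/203891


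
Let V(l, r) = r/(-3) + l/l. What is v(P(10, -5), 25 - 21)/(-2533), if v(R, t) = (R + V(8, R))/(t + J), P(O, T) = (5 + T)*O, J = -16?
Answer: 1/30396 ≈ 3.2899e-5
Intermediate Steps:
V(l, r) = 1 - r/3 (V(l, r) = r*(-1/3) + 1 = -r/3 + 1 = 1 - r/3)
P(O, T) = O*(5 + T)
v(R, t) = (1 + 2*R/3)/(-16 + t) (v(R, t) = (R + (1 - R/3))/(t - 16) = (1 + 2*R/3)/(-16 + t))
v(P(10, -5), 25 - 21)/(-2533) = ((3 + 2*(10*(5 - 5)))/(3*(-16 + (25 - 21))))/(-2533) = ((3 + 2*(10*0))/(3*(-16 + 4)))*(-1/2533) = ((1/3)*(3 + 2*0)/(-12))*(-1/2533) = ((1/3)*(-1/12)*(3 + 0))*(-1/2533) = ((1/3)*(-1/12)*3)*(-1/2533) = -1/12*(-1/2533) = 1/30396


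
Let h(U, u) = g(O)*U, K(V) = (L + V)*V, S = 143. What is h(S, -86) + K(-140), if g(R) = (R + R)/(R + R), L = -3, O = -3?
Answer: 20163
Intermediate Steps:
K(V) = V*(-3 + V) (K(V) = (-3 + V)*V = V*(-3 + V))
g(R) = 1 (g(R) = (2*R)/((2*R)) = (2*R)*(1/(2*R)) = 1)
h(U, u) = U (h(U, u) = 1*U = U)
h(S, -86) + K(-140) = 143 - 140*(-3 - 140) = 143 - 140*(-143) = 143 + 20020 = 20163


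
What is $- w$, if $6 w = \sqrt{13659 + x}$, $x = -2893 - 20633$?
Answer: $- \frac{i \sqrt{9867}}{6} \approx - 16.555 i$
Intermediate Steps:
$x = -23526$ ($x = -2893 - 20633 = -23526$)
$w = \frac{i \sqrt{9867}}{6}$ ($w = \frac{\sqrt{13659 - 23526}}{6} = \frac{\sqrt{-9867}}{6} = \frac{i \sqrt{9867}}{6} \approx 16.555 i$)
$- w = - \frac{i \sqrt{9867}}{6}$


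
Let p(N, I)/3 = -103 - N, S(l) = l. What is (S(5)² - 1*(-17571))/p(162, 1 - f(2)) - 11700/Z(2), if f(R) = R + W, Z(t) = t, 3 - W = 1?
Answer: -88082/15 ≈ -5872.1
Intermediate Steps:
W = 2 (W = 3 - 1*1 = 3 - 1 = 2)
f(R) = 2 + R (f(R) = R + 2 = 2 + R)
p(N, I) = -309 - 3*N (p(N, I) = 3*(-103 - N) = -309 - 3*N)
(S(5)² - 1*(-17571))/p(162, 1 - f(2)) - 11700/Z(2) = (5² - 1*(-17571))/(-309 - 3*162) - 11700/2 = (25 + 17571)/(-309 - 486) - 11700*½ = 17596/(-795) - 5850 = 17596*(-1/795) - 5850 = -332/15 - 5850 = -88082/15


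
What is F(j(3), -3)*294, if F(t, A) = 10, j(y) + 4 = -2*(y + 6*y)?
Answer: 2940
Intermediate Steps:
j(y) = -4 - 14*y (j(y) = -4 - 2*(y + 6*y) = -4 - 14*y)
F(j(3), -3)*294 = 10*294 = 2940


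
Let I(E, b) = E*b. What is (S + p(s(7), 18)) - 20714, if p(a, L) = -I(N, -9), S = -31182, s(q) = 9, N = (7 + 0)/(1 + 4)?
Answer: -259417/5 ≈ -51883.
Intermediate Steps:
N = 7/5 ≈ 1.4000
p(a, L) = 63/5 (p(a, L) = -7*(-9)/5 = -1*(-63/5) = 63/5)
(S + p(s(7), 18)) - 20714 = (-31182 + 63/5) - 20714 = -155847/5 - 20714 = -259417/5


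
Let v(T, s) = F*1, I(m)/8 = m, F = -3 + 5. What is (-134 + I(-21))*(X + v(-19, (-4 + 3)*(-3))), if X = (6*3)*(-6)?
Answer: 32012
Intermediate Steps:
F = 2
I(m) = 8*m
X = -108 (X = 18*(-6) = -108)
v(T, s) = 2 (v(T, s) = 2*1 = 2)
(-134 + I(-21))*(X + v(-19, (-4 + 3)*(-3))) = (-134 + 8*(-21))*(-108 + 2) = (-134 - 168)*(-106) = -302*(-106) = 32012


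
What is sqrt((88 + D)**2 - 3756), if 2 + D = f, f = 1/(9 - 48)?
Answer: sqrt(5529733)/39 ≈ 60.296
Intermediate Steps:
f = -1/39 (f = 1/(-39) = -1/39 ≈ -0.025641)
D = -79/39 (D = -2 - 1/39 = -79/39 ≈ -2.0256)
sqrt((88 + D)**2 - 3756) = sqrt((88 - 79/39)**2 - 3756) = sqrt((3353/39)**2 - 3756) = sqrt(11242609/1521 - 3756) = sqrt(5529733/1521) = sqrt(5529733)/39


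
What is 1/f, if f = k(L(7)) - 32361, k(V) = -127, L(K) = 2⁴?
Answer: -1/32488 ≈ -3.0781e-5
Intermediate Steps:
L(K) = 16
f = -32488 (f = -127 - 32361 = -32488)
1/f = 1/(-32488) = -1/32488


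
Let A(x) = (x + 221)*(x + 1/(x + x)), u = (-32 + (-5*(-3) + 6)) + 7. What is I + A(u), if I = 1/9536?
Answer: -8535911/9536 ≈ -895.13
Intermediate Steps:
I = 1/9536 ≈ 0.00010487
u = -4 (u = (-32 + (15 + 6)) + 7 = (-32 + 21) + 7 = -11 + 7 = -4)
A(x) = (221 + x)*(x + 1/(2*x))
I + A(u) = 1/9536 + (½ + (-4)² + 221*(-4) + (221/2)/(-4)) = 1/9536 + (½ + 16 - 884 + (221/2)*(-¼)) = 1/9536 + (½ + 16 - 884 - 221/8) = 1/9536 - 7161/8 = -8535911/9536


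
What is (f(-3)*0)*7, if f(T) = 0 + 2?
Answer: 0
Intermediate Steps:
f(T) = 2
(f(-3)*0)*7 = (2*0)*7 = 0*7 = 0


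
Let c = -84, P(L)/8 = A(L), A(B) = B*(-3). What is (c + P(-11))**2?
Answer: 32400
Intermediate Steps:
A(B) = -3*B
P(L) = -24*L (P(L) = 8*(-3*L) = -24*L)
(c + P(-11))**2 = (-84 - 24*(-11))**2 = (-84 + 264)**2 = 180**2 = 32400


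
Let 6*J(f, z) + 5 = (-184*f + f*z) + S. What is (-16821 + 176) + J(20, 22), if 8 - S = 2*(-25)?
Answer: -103057/6 ≈ -17176.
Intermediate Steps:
S = 58 (S = 8 - 2*(-25) = 8 - 1*(-50) = 8 + 50 = 58)
J(f, z) = 53/6 - 92*f/3 + f*z/6 (J(f, z) = -⅚ + ((-184*f + f*z) + 58)/6 = -⅚ + (58 - 184*f + f*z)/6 = -⅚ + (29/3 - 92*f/3 + f*z/6) = 53/6 - 92*f/3 + f*z/6)
(-16821 + 176) + J(20, 22) = (-16821 + 176) + (53/6 - 92/3*20 + (⅙)*20*22) = -16645 + (53/6 - 1840/3 + 220/3) = -16645 - 3187/6 = -103057/6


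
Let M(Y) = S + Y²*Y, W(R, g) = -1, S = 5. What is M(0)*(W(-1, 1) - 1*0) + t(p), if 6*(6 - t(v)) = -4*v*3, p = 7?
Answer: 15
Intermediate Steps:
t(v) = 6 + 2*v (t(v) = 6 - (-4*v)*3/6 = 6 - (-2)*v = 6 + 2*v)
M(Y) = 5 + Y³ (M(Y) = 5 + Y²*Y = 5 + Y³)
M(0)*(W(-1, 1) - 1*0) + t(p) = (5 + 0³)*(-1 - 1*0) + (6 + 2*7) = (5 + 0)*(-1 + 0) + (6 + 14) = 5*(-1) + 20 = -5 + 20 = 15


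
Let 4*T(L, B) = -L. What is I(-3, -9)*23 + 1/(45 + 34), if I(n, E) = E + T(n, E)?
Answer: -59957/316 ≈ -189.74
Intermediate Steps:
T(L, B) = -L/4 (T(L, B) = (-L)/4 = -L/4)
I(n, E) = E - n/4
I(-3, -9)*23 + 1/(45 + 34) = (-9 - ¼*(-3))*23 + 1/(45 + 34) = (-9 + ¾)*23 + 1/79 = -33/4*23 + 1/79 = -759/4 + 1/79 = -59957/316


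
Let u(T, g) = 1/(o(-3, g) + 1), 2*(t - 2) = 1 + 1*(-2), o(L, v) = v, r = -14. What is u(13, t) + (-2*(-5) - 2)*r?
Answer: -558/5 ≈ -111.60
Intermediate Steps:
t = 3/2 (t = 2 + (1 + 1*(-2))/2 = 2 + (1 - 2)/2 = 2 + (½)*(-1) = 2 - ½ = 3/2 ≈ 1.5000)
u(T, g) = 1/(1 + g) (u(T, g) = 1/(g + 1) = 1/(1 + g))
u(13, t) + (-2*(-5) - 2)*r = 1/(1 + 3/2) + (-2*(-5) - 2)*(-14) = 1/(5/2) + (10 - 2)*(-14) = ⅖ + 8*(-14) = ⅖ - 112 = -558/5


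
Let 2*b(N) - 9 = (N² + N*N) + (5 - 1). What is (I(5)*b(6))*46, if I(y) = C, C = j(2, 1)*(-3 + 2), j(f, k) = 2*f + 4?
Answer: -15640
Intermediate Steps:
b(N) = 13/2 + N² (b(N) = 9/2 + ((N² + N*N) + (5 - 1))/2 = 9/2 + ((N² + N²) + 4)/2 = 9/2 + (2*N² + 4)/2 = 9/2 + (4 + 2*N²)/2 = 9/2 + (2 + N²) = 13/2 + N²)
j(f, k) = 4 + 2*f
C = -8 (C = (4 + 2*2)*(-3 + 2) = (4 + 4)*(-1) = 8*(-1) = -8)
I(y) = -8
(I(5)*b(6))*46 = -8*(13/2 + 6²)*46 = -8*(13/2 + 36)*46 = -8*85/2*46 = -340*46 = -15640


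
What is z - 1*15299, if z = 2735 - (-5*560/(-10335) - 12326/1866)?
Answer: -8072531921/642837 ≈ -12558.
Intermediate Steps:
z = 1762231342/642837 (z = 2735 - (-2800*(-1/10335) - 12326*1/1866) = 2735 - (560/2067 - 6163/933) = 2735 - 1*(-4072147/642837) = 2735 + 4072147/642837 = 1762231342/642837 ≈ 2741.3)
z - 1*15299 = 1762231342/642837 - 1*15299 = 1762231342/642837 - 15299 = -8072531921/642837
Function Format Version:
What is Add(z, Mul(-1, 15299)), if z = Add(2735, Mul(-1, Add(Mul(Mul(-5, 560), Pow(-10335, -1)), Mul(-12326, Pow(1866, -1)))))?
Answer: Rational(-8072531921, 642837) ≈ -12558.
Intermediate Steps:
z = Rational(1762231342, 642837) (z = Add(2735, Mul(-1, Add(Mul(-2800, Rational(-1, 10335)), Mul(-12326, Rational(1, 1866))))) = Add(2735, Mul(-1, Add(Rational(560, 2067), Rational(-6163, 933)))) = Add(2735, Mul(-1, Rational(-4072147, 642837))) = Add(2735, Rational(4072147, 642837)) = Rational(1762231342, 642837) ≈ 2741.3)
Add(z, Mul(-1, 15299)) = Add(Rational(1762231342, 642837), Mul(-1, 15299)) = Add(Rational(1762231342, 642837), -15299) = Rational(-8072531921, 642837)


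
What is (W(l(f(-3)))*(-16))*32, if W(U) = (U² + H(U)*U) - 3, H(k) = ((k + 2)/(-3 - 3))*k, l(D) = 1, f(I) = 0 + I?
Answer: 1280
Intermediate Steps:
f(I) = I
H(k) = k*(-⅓ - k/6) (H(k) = ((2 + k)/(-6))*k = ((2 + k)*(-⅙))*k = (-⅓ - k/6)*k = k*(-⅓ - k/6))
W(U) = -3 + U² - U²*(2 + U)/6 (W(U) = (U² + (-U*(2 + U)/6)*U) - 3 = (U² - U²*(2 + U)/6) - 3 = -3 + U² - U²*(2 + U)/6)
(W(l(f(-3)))*(-16))*32 = ((-3 - ⅙*1³ + (⅔)*1²)*(-16))*32 = ((-3 - ⅙*1 + (⅔)*1)*(-16))*32 = ((-3 - ⅙ + ⅔)*(-16))*32 = -5/2*(-16)*32 = 40*32 = 1280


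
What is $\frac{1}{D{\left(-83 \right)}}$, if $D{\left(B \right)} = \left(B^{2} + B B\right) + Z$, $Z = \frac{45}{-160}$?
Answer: $\frac{32}{440887} \approx 7.2581 \cdot 10^{-5}$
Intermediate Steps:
$Z = - \frac{9}{32}$ ($Z = 45 \left(- \frac{1}{160}\right) = - \frac{9}{32} \approx -0.28125$)
$D{\left(B \right)} = - \frac{9}{32} + 2 B^{2}$ ($D{\left(B \right)} = \left(B^{2} + B B\right) - \frac{9}{32} = \left(B^{2} + B^{2}\right) - \frac{9}{32} = 2 B^{2} - \frac{9}{32} = - \frac{9}{32} + 2 B^{2}$)
$\frac{1}{D{\left(-83 \right)}} = \frac{1}{- \frac{9}{32} + 2 \left(-83\right)^{2}} = \frac{1}{- \frac{9}{32} + 2 \cdot 6889} = \frac{1}{- \frac{9}{32} + 13778} = \frac{1}{\frac{440887}{32}} = \frac{32}{440887}$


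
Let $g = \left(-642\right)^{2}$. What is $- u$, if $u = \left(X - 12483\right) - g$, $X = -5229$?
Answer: $429876$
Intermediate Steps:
$g = 412164$
$u = -429876$ ($u = \left(-5229 - 12483\right) - 412164 = -17712 - 412164 = -429876$)
$- u = \left(-1\right) \left(-429876\right) = 429876$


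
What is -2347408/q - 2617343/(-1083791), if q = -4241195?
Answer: 1949251672659/656652710035 ≈ 2.9685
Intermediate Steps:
-2347408/q - 2617343/(-1083791) = -2347408/(-4241195) - 2617343/(-1083791) = -2347408*(-1/4241195) - 2617343*(-1/1083791) = 335344/605885 + 2617343/1083791 = 1949251672659/656652710035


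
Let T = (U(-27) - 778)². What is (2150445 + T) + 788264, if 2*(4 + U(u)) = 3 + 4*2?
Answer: 14166645/4 ≈ 3.5417e+6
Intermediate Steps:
U(u) = 3/2 (U(u) = -4 + (3 + 4*2)/2 = -4 + (3 + 8)/2 = -4 + (½)*11 = -4 + 11/2 = 3/2)
T = 2411809/4 (T = (3/2 - 778)² = (-1553/2)² = 2411809/4 ≈ 6.0295e+5)
(2150445 + T) + 788264 = (2150445 + 2411809/4) + 788264 = 11013589/4 + 788264 = 14166645/4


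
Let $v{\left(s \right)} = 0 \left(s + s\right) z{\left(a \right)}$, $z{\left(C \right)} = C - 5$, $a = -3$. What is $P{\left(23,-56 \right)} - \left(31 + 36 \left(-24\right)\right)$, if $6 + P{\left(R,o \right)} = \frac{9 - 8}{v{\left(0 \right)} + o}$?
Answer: $\frac{46311}{56} \approx 826.98$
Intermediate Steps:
$z{\left(C \right)} = -5 + C$ ($z{\left(C \right)} = C - 5 = -5 + C$)
$v{\left(s \right)} = 0$ ($v{\left(s \right)} = 0 \left(s + s\right) \left(-5 - 3\right) = 0 \cdot 2 s \left(-8\right) = 0 \left(-8\right) = 0$)
$P{\left(R,o \right)} = -6 + \frac{1}{o}$ ($P{\left(R,o \right)} = -6 + \frac{9 - 8}{0 + o} = -6 + 1 \frac{1}{o} = -6 + \frac{1}{o}$)
$P{\left(23,-56 \right)} - \left(31 + 36 \left(-24\right)\right) = \left(-6 + \frac{1}{-56}\right) - \left(31 + 36 \left(-24\right)\right) = \left(-6 - \frac{1}{56}\right) - \left(31 - 864\right) = - \frac{337}{56} - -833 = - \frac{337}{56} + 833 = \frac{46311}{56}$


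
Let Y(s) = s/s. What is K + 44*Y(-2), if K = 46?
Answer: 90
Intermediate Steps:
Y(s) = 1
K + 44*Y(-2) = 46 + 44*1 = 46 + 44 = 90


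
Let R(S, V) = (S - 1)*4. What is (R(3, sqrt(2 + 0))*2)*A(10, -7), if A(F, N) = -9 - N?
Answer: -32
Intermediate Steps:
R(S, V) = -4 + 4*S (R(S, V) = (-1 + S)*4 = -4 + 4*S)
(R(3, sqrt(2 + 0))*2)*A(10, -7) = ((-4 + 4*3)*2)*(-9 - 1*(-7)) = ((-4 + 12)*2)*(-9 + 7) = (8*2)*(-2) = 16*(-2) = -32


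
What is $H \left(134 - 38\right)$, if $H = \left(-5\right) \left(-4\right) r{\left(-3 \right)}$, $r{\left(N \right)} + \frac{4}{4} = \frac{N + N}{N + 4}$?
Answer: $-13440$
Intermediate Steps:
$r{\left(N \right)} = -1 + \frac{2 N}{4 + N}$ ($r{\left(N \right)} = -1 + \frac{N + N}{N + 4} = -1 + \frac{2 N}{4 + N}$)
$H = -140$ ($H = \left(-5\right) \left(-4\right) \frac{-4 - 3}{4 - 3} = 20 \cdot 1^{-1} \left(-7\right) = 20 \cdot 1 \left(-7\right) = 20 \left(-7\right) = -140$)
$H \left(134 - 38\right) = - 140 \left(134 - 38\right) = \left(-140\right) 96 = -13440$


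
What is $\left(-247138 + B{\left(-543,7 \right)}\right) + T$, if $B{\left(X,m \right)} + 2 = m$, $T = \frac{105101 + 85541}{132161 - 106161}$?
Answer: $- \frac{3212633679}{13000} \approx -2.4713 \cdot 10^{5}$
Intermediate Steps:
$T = \frac{95321}{13000}$ ($T = \frac{190642}{26000} = 190642 \cdot \frac{1}{26000} = \frac{95321}{13000} \approx 7.3324$)
$B{\left(X,m \right)} = -2 + m$
$\left(-247138 + B{\left(-543,7 \right)}\right) + T = \left(-247138 + \left(-2 + 7\right)\right) + \frac{95321}{13000} = \left(-247138 + 5\right) + \frac{95321}{13000} = -247133 + \frac{95321}{13000} = - \frac{3212633679}{13000}$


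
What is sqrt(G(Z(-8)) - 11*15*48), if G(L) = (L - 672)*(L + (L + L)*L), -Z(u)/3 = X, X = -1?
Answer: 3*I*sqrt(2441) ≈ 148.22*I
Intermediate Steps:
Z(u) = 3 (Z(u) = -3*(-1) = 3)
G(L) = (-672 + L)*(L + 2*L**2) (G(L) = (-672 + L)*(L + (2*L)*L) = (-672 + L)*(L + 2*L**2))
sqrt(G(Z(-8)) - 11*15*48) = sqrt(3*(-672 - 1343*3 + 2*3**2) - 11*15*48) = sqrt(3*(-672 - 4029 + 2*9) - 165*48) = sqrt(3*(-672 - 4029 + 18) - 7920) = sqrt(3*(-4683) - 7920) = sqrt(-14049 - 7920) = sqrt(-21969) = 3*I*sqrt(2441)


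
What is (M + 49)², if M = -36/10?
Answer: 51529/25 ≈ 2061.2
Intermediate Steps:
M = -18/5 (M = -36*⅒ = -18/5 ≈ -3.6000)
(M + 49)² = (-18/5 + 49)² = (227/5)² = 51529/25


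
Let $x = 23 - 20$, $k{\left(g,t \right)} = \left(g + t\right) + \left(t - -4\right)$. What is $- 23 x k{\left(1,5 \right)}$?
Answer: $-1035$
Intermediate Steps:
$k{\left(g,t \right)} = 4 + g + 2 t$ ($k{\left(g,t \right)} = \left(g + t\right) + \left(t + 4\right) = \left(g + t\right) + \left(4 + t\right) = 4 + g + 2 t$)
$x = 3$ ($x = 23 - 20 = 3$)
$- 23 x k{\left(1,5 \right)} = \left(-23\right) 3 \left(4 + 1 + 2 \cdot 5\right) = - 69 \left(4 + 1 + 10\right) = \left(-69\right) 15 = -1035$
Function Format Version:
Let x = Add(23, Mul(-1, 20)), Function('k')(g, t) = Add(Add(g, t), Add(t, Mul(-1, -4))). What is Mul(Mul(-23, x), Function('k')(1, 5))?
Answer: -1035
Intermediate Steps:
Function('k')(g, t) = Add(4, g, Mul(2, t)) (Function('k')(g, t) = Add(Add(g, t), Add(t, 4)) = Add(Add(g, t), Add(4, t)) = Add(4, g, Mul(2, t)))
x = 3 (x = Add(23, -20) = 3)
Mul(Mul(-23, x), Function('k')(1, 5)) = Mul(Mul(-23, 3), Add(4, 1, Mul(2, 5))) = Mul(-69, Add(4, 1, 10)) = Mul(-69, 15) = -1035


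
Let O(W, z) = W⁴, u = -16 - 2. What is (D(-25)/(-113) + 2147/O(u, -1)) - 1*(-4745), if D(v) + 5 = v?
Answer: 56289948451/11862288 ≈ 4745.3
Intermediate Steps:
D(v) = -5 + v
u = -18
(D(-25)/(-113) + 2147/O(u, -1)) - 1*(-4745) = ((-5 - 25)/(-113) + 2147/((-18)⁴)) - 1*(-4745) = (-30*(-1/113) + 2147/104976) + 4745 = (30/113 + 2147*(1/104976)) + 4745 = (30/113 + 2147/104976) + 4745 = 3391891/11862288 + 4745 = 56289948451/11862288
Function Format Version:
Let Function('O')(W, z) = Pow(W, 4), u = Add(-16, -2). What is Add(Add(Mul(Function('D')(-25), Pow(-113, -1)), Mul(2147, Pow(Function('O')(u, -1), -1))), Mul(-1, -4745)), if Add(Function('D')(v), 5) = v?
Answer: Rational(56289948451, 11862288) ≈ 4745.3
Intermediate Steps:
Function('D')(v) = Add(-5, v)
u = -18
Add(Add(Mul(Function('D')(-25), Pow(-113, -1)), Mul(2147, Pow(Function('O')(u, -1), -1))), Mul(-1, -4745)) = Add(Add(Mul(Add(-5, -25), Pow(-113, -1)), Mul(2147, Pow(Pow(-18, 4), -1))), Mul(-1, -4745)) = Add(Add(Mul(-30, Rational(-1, 113)), Mul(2147, Pow(104976, -1))), 4745) = Add(Add(Rational(30, 113), Mul(2147, Rational(1, 104976))), 4745) = Add(Add(Rational(30, 113), Rational(2147, 104976)), 4745) = Add(Rational(3391891, 11862288), 4745) = Rational(56289948451, 11862288)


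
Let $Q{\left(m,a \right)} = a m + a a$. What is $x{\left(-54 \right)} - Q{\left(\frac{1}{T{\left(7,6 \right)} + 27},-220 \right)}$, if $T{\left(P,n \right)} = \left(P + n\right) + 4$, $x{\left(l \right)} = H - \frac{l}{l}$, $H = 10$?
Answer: $-48386$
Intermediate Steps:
$x{\left(l \right)} = 9$ ($x{\left(l \right)} = 10 - \frac{l}{l} = 10 - 1 = 9$)
$T{\left(P,n \right)} = 4 + P + n$
$Q{\left(m,a \right)} = a^{2} + a m$ ($Q{\left(m,a \right)} = a m + a^{2} = a^{2} + a m$)
$x{\left(-54 \right)} - Q{\left(\frac{1}{T{\left(7,6 \right)} + 27},-220 \right)} = 9 - - 220 \left(-220 + \frac{1}{\left(4 + 7 + 6\right) + 27}\right) = 9 - - 220 \left(-220 + \frac{1}{17 + 27}\right) = 9 - - 220 \left(-220 + \frac{1}{44}\right) = 9 - \left(-220\right) \left(- \frac{9679}{44}\right) = 9 - 48395 = -48386$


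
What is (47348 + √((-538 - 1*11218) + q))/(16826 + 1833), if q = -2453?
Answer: 47348/18659 + I*√14209/18659 ≈ 2.5375 + 0.0063884*I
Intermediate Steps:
(47348 + √((-538 - 1*11218) + q))/(16826 + 1833) = (47348 + √((-538 - 1*11218) - 2453))/(16826 + 1833) = (47348 + √((-538 - 11218) - 2453))/18659 = (47348 + √(-11756 - 2453))*(1/18659) = (47348 + √(-14209))*(1/18659) = (47348 + I*√14209)*(1/18659) = 47348/18659 + I*√14209/18659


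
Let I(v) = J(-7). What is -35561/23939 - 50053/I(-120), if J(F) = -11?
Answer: 1197827596/263329 ≈ 4548.8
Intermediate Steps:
I(v) = -11
-35561/23939 - 50053/I(-120) = -35561/23939 - 50053/(-11) = -35561*1/23939 - 50053*(-1/11) = -35561/23939 + 50053/11 = 1197827596/263329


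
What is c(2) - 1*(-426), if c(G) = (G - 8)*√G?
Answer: 426 - 6*√2 ≈ 417.51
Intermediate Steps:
c(G) = √G*(-8 + G) (c(G) = (-8 + G)*√G = √G*(-8 + G))
c(2) - 1*(-426) = √2*(-8 + 2) - 1*(-426) = √2*(-6) + 426 = -6*√2 + 426 = 426 - 6*√2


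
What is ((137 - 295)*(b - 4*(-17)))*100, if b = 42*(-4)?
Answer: 1580000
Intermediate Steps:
b = -168
((137 - 295)*(b - 4*(-17)))*100 = ((137 - 295)*(-168 - 4*(-17)))*100 = -158*(-168 + 68)*100 = -158*(-100)*100 = 15800*100 = 1580000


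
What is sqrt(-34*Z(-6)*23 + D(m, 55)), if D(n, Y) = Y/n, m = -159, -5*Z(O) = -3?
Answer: I*sqrt(296764755)/795 ≈ 21.669*I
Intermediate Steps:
Z(O) = 3/5 (Z(O) = -1/5*(-3) = 3/5)
sqrt(-34*Z(-6)*23 + D(m, 55)) = sqrt(-34*3/5*23 + 55/(-159)) = sqrt(-102/5*23 + 55*(-1/159)) = sqrt(-2346/5 - 55/159) = sqrt(-373289/795) = I*sqrt(296764755)/795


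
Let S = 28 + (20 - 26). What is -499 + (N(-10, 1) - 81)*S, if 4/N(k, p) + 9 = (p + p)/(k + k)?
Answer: -208451/91 ≈ -2290.7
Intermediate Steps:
N(k, p) = 4/(-9 + p/k) (N(k, p) = 4/(-9 + (p + p)/(k + k)) = 4/(-9 + (2*p)/((2*k))) = 4/(-9 + (2*p)*(1/(2*k))) = 4/(-9 + p/k))
S = 22 (S = 28 - 6 = 22)
-499 + (N(-10, 1) - 81)*S = -499 + (4*(-10)/(1 - 9*(-10)) - 81)*22 = -499 + (4*(-10)/(1 + 90) - 81)*22 = -499 + (4*(-10)/91 - 81)*22 = -499 + (4*(-10)*(1/91) - 81)*22 = -499 + (-40/91 - 81)*22 = -499 - 7411/91*22 = -499 - 163042/91 = -208451/91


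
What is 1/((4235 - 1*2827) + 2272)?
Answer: 1/3680 ≈ 0.00027174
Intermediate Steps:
1/((4235 - 1*2827) + 2272) = 1/((4235 - 2827) + 2272) = 1/(1408 + 2272) = 1/3680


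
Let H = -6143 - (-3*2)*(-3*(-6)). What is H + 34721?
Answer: 28686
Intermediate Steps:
H = -6035 (H = -6143 - (-6)*18 = -6143 - 1*(-108) = -6143 + 108 = -6035)
H + 34721 = -6035 + 34721 = 28686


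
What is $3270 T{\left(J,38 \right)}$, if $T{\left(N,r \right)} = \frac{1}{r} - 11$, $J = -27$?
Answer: $- \frac{681795}{19} \approx -35884.0$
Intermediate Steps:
$T{\left(N,r \right)} = -11 + \frac{1}{r}$ ($T{\left(N,r \right)} = \frac{1}{r} - 11 = -11 + \frac{1}{r}$)
$3270 T{\left(J,38 \right)} = 3270 \left(-11 + \frac{1}{38}\right) = 3270 \left(- \frac{417}{38}\right) = - \frac{681795}{19}$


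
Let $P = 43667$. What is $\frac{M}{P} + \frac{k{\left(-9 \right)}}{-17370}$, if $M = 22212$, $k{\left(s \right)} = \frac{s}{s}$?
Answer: $\frac{385778773}{758495790} \approx 0.50861$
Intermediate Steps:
$k{\left(s \right)} = 1$
$\frac{M}{P} + \frac{k{\left(-9 \right)}}{-17370} = \frac{22212}{43667} + 1 \frac{1}{-17370} = 22212 \cdot \frac{1}{43667} + 1 \left(- \frac{1}{17370}\right) = \frac{22212}{43667} - \frac{1}{17370} = \frac{385778773}{758495790}$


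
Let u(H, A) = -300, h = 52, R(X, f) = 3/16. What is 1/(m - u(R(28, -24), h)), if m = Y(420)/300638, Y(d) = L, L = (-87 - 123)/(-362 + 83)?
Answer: 13979667/4193900135 ≈ 0.0033333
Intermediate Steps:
R(X, f) = 3/16 (R(X, f) = 3*(1/16) = 3/16)
L = 70/93 (L = -210/(-279) = -210*(-1/279) = 70/93 ≈ 0.75269)
Y(d) = 70/93
m = 35/13979667 (m = (70/93)/300638 = (70/93)*(1/300638) = 35/13979667 ≈ 2.5036e-6)
1/(m - u(R(28, -24), h)) = 1/(35/13979667 - 1*(-300)) = 1/(35/13979667 + 300) = 1/(4193900135/13979667) = 13979667/4193900135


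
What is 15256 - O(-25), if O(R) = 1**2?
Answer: 15255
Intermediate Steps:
O(R) = 1
15256 - O(-25) = 15256 - 1*1 = 15256 - 1 = 15255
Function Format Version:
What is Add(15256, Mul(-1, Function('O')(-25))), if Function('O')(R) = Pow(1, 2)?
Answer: 15255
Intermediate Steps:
Function('O')(R) = 1
Add(15256, Mul(-1, Function('O')(-25))) = Add(15256, Mul(-1, 1)) = Add(15256, -1) = 15255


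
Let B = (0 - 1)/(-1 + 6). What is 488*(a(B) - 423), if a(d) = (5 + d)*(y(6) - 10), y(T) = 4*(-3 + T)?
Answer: -1008696/5 ≈ -2.0174e+5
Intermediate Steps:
y(T) = -12 + 4*T
B = -1/5 ≈ -0.20000
a(d) = 10 + 2*d (a(d) = (5 + d)*((-12 + 4*6) - 10) = (5 + d)*((-12 + 24) - 10) = (5 + d)*(12 - 10) = (5 + d)*2 = 10 + 2*d)
488*(a(B) - 423) = 488*((10 + 2*(-1/5)) - 423) = 488*((10 - 2/5) - 423) = 488*(48/5 - 423) = 488*(-2067/5) = -1008696/5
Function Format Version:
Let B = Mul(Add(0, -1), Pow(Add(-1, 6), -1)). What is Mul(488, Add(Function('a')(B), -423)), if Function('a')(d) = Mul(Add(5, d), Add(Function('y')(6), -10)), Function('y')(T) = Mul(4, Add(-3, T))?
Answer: Rational(-1008696, 5) ≈ -2.0174e+5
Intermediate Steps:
Function('y')(T) = Add(-12, Mul(4, T))
B = Rational(-1, 5) (B = Mul(-1, Pow(5, -1)) = Mul(-1, Rational(1, 5)) = Rational(-1, 5) ≈ -0.20000)
Function('a')(d) = Add(10, Mul(2, d)) (Function('a')(d) = Mul(Add(5, d), Add(Add(-12, Mul(4, 6)), -10)) = Mul(Add(5, d), Add(Add(-12, 24), -10)) = Mul(Add(5, d), Add(12, -10)) = Mul(Add(5, d), 2) = Add(10, Mul(2, d)))
Mul(488, Add(Function('a')(B), -423)) = Mul(488, Add(Add(10, Mul(2, Rational(-1, 5))), -423)) = Mul(488, Add(Add(10, Rational(-2, 5)), -423)) = Mul(488, Add(Rational(48, 5), -423)) = Mul(488, Rational(-2067, 5)) = Rational(-1008696, 5)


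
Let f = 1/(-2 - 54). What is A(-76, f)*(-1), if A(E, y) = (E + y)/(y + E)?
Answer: -1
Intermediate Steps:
f = -1/56 (f = 1/(-56) = -1/56 ≈ -0.017857)
A(E, y) = 1 (A(E, y) = (E + y)/(E + y) = 1)
A(-76, f)*(-1) = 1*(-1) = -1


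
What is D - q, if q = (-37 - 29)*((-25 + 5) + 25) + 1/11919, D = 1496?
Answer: 21764093/11919 ≈ 1826.0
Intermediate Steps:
q = -3933269/11919 (q = -66*(-20 + 25) + 1/11919 = -66*5 + 1/11919 = -330 + 1/11919 = -3933269/11919 ≈ -330.00)
D - q = 1496 - 1*(-3933269/11919) = 1496 + 3933269/11919 = 21764093/11919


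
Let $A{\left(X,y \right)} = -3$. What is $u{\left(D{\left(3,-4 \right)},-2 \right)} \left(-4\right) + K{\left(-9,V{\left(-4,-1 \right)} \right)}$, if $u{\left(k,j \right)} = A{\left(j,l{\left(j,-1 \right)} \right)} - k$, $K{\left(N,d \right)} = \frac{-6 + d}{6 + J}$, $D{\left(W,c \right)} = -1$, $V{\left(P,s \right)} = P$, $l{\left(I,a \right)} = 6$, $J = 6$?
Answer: $\frac{43}{6} \approx 7.1667$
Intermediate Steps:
$K{\left(N,d \right)} = - \frac{1}{2} + \frac{d}{12}$ ($K{\left(N,d \right)} = \frac{-6 + d}{6 + 6} = \frac{-6 + d}{12} = \left(-6 + d\right) \frac{1}{12} = - \frac{1}{2} + \frac{d}{12}$)
$u{\left(k,j \right)} = -3 - k$
$u{\left(D{\left(3,-4 \right)},-2 \right)} \left(-4\right) + K{\left(-9,V{\left(-4,-1 \right)} \right)} = \left(-3 - -1\right) \left(-4\right) + \left(- \frac{1}{2} + \frac{1}{12} \left(-4\right)\right) = \left(-3 + 1\right) \left(-4\right) - \frac{5}{6} = \left(-2\right) \left(-4\right) - \frac{5}{6} = 8 - \frac{5}{6} = \frac{43}{6}$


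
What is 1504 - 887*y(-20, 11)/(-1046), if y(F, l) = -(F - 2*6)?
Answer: 800784/523 ≈ 1531.1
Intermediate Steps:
y(F, l) = 12 - F (y(F, l) = -(F - 12) = -(-12 + F) = 12 - F)
1504 - 887*y(-20, 11)/(-1046) = 1504 - 887*(12 - 1*(-20))/(-1046) = 1504 - 887*(12 + 20)*(-1)/1046 = 1504 - 28384*(-1)/1046 = 1504 - 887*(-16/523) = 1504 + 14192/523 = 800784/523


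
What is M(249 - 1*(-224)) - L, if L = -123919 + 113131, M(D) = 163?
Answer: 10951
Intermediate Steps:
L = -10788
M(249 - 1*(-224)) - L = 163 - 1*(-10788) = 163 + 10788 = 10951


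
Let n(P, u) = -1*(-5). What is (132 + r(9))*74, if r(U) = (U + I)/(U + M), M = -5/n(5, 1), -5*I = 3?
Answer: 98457/10 ≈ 9845.7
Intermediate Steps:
I = -⅗ (I = -⅕*3 = -⅗ ≈ -0.60000)
n(P, u) = 5
M = -1 (M = -5/5 = -5*⅕ = -1)
r(U) = (-⅗ + U)/(-1 + U) (r(U) = (U - ⅗)/(U - 1) = (-⅗ + U)/(-1 + U))
(132 + r(9))*74 = (132 + (-⅗ + 9)/(-1 + 9))*74 = (132 + (42/5)/8)*74 = (132 + (⅛)*(42/5))*74 = (132 + 21/20)*74 = (2661/20)*74 = 98457/10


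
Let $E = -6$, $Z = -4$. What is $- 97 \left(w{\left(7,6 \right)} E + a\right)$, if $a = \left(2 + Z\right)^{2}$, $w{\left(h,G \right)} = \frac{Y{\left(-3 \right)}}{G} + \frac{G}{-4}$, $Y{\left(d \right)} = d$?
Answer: $-1552$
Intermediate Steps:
$w{\left(h,G \right)} = - \frac{3}{G} - \frac{G}{4}$ ($w{\left(h,G \right)} = - \frac{3}{G} + \frac{G}{-4} = - \frac{3}{G} + G \left(- \frac{1}{4}\right) = - \frac{3}{G} - \frac{G}{4}$)
$a = 4$ ($a = \left(2 - 4\right)^{2} = \left(-2\right)^{2} = 4$)
$- 97 \left(w{\left(7,6 \right)} E + a\right) = - 97 \left(\left(- \frac{3}{6} - \frac{3}{2}\right) \left(-6\right) + 4\right) = - 97 \left(\left(\left(-3\right) \frac{1}{6} - \frac{3}{2}\right) \left(-6\right) + 4\right) = - 97 \left(\left(- \frac{1}{2} - \frac{3}{2}\right) \left(-6\right) + 4\right) = - 97 \left(\left(-2\right) \left(-6\right) + 4\right) = - 97 \left(12 + 4\right) = \left(-97\right) 16 = -1552$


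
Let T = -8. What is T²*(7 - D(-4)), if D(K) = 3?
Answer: 256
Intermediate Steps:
T²*(7 - D(-4)) = (-8)²*(7 - 1*3) = 64*(7 - 3) = 64*4 = 256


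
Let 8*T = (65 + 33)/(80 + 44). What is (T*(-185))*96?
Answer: -54390/31 ≈ -1754.5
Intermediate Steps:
T = 49/496 (T = ((65 + 33)/(80 + 44))/8 = (98/124)/8 = (98*(1/124))/8 = (1/8)*(49/62) = 49/496 ≈ 0.098790)
(T*(-185))*96 = ((49/496)*(-185))*96 = -9065/496*96 = -54390/31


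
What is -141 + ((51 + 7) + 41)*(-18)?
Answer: -1923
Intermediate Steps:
-141 + ((51 + 7) + 41)*(-18) = -141 + (58 + 41)*(-18) = -141 + 99*(-18) = -141 - 1782 = -1923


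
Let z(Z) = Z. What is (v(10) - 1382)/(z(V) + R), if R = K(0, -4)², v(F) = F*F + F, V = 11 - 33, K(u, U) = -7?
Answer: -424/9 ≈ -47.111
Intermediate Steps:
V = -22
v(F) = F + F² (v(F) = F² + F = F + F²)
R = 49 (R = (-7)² = 49)
(v(10) - 1382)/(z(V) + R) = (10*(1 + 10) - 1382)/(-22 + 49) = (10*11 - 1382)/27 = (110 - 1382)*(1/27) = -1272*1/27 = -424/9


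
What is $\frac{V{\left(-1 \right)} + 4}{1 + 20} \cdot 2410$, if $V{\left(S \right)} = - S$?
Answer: $\frac{12050}{21} \approx 573.81$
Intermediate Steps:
$\frac{V{\left(-1 \right)} + 4}{1 + 20} \cdot 2410 = \frac{\left(-1\right) \left(-1\right) + 4}{1 + 20} \cdot 2410 = \frac{1 + 4}{21} \cdot 2410 = 5 \cdot \frac{1}{21} \cdot 2410 = \frac{5}{21} \cdot 2410 = \frac{12050}{21}$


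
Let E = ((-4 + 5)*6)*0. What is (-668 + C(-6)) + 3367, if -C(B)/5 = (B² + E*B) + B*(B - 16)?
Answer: 1859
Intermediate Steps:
E = 0 (E = (1*6)*0 = 6*0 = 0)
C(B) = -5*B² - 5*B*(-16 + B) (C(B) = -5*((B² + 0*B) + B*(B - 16)) = -5*((B² + 0) + B*(-16 + B)) = -5*(B² + B*(-16 + B)) = -5*B² - 5*B*(-16 + B))
(-668 + C(-6)) + 3367 = (-668 + 10*(-6)*(8 - 1*(-6))) + 3367 = (-668 + 10*(-6)*(8 + 6)) + 3367 = (-668 + 10*(-6)*14) + 3367 = (-668 - 840) + 3367 = -1508 + 3367 = 1859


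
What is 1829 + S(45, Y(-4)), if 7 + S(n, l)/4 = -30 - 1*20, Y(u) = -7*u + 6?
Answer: 1601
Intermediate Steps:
Y(u) = 6 - 7*u
S(n, l) = -228 (S(n, l) = -28 + 4*(-30 - 1*20) = -28 + 4*(-30 - 20) = -28 + 4*(-50) = -28 - 200 = -228)
1829 + S(45, Y(-4)) = 1829 - 228 = 1601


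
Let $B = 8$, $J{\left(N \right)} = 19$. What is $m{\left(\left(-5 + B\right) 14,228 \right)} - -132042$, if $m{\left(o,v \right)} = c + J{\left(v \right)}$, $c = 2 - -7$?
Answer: $132070$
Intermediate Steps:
$c = 9$ ($c = 2 + 7 = 9$)
$m{\left(o,v \right)} = 28$ ($m{\left(o,v \right)} = 9 + 19 = 28$)
$m{\left(\left(-5 + B\right) 14,228 \right)} - -132042 = 28 - -132042 = 28 + 132042 = 132070$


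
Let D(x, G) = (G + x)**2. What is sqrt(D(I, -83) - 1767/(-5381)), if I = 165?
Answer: sqrt(194704010791)/5381 ≈ 82.002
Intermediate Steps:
sqrt(D(I, -83) - 1767/(-5381)) = sqrt((-83 + 165)**2 - 1767/(-5381)) = sqrt(82**2 - 1767*(-1/5381)) = sqrt(6724 + 1767/5381) = sqrt(36183611/5381) = sqrt(194704010791)/5381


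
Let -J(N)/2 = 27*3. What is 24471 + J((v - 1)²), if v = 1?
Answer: 24309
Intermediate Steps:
J(N) = -162 (J(N) = -54*3 = -2*81 = -162)
24471 + J((v - 1)²) = 24471 - 162 = 24309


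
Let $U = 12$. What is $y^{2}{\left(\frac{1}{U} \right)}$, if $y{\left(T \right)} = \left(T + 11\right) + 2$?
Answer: $\frac{24649}{144} \approx 171.17$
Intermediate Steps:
$y{\left(T \right)} = 13 + T$ ($y{\left(T \right)} = \left(11 + T\right) + 2 = 13 + T$)
$y^{2}{\left(\frac{1}{U} \right)} = \left(13 + \frac{1}{12}\right)^{2} = \left(\frac{157}{12}\right)^{2} = \frac{24649}{144}$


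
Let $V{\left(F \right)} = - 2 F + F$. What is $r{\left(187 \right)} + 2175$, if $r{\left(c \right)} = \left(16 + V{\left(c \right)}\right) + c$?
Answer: $2191$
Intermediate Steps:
$V{\left(F \right)} = - F$
$r{\left(c \right)} = 16$ ($r{\left(c \right)} = \left(16 - c\right) + c = 16$)
$r{\left(187 \right)} + 2175 = 16 + 2175 = 2191$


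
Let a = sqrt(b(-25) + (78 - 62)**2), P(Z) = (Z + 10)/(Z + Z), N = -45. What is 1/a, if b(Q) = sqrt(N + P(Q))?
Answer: sqrt(10)/sqrt(2560 + I*sqrt(4470)) ≈ 0.062484 - 0.00081579*I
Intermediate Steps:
P(Z) = (10 + Z)/(2*Z) (P(Z) = (10 + Z)/((2*Z)) = (10 + Z)*(1/(2*Z)) = (10 + Z)/(2*Z))
b(Q) = sqrt(-45 + (10 + Q)/(2*Q))
a = sqrt(256 + I*sqrt(4470)/10) (a = sqrt(sqrt(-178 + 20/(-25))/2 + (78 - 62)**2) = sqrt(sqrt(-178 + 20*(-1/25))/2 + 16**2) = sqrt(sqrt(-178 - 4/5)/2 + 256) = sqrt(sqrt(-894/5)/2 + 256) = sqrt((I*sqrt(4470)/5)/2 + 256) = sqrt(I*sqrt(4470)/10 + 256) = sqrt(256 + I*sqrt(4470)/10) ≈ 16.001 + 0.2089*I)
1/a = 1/(sqrt(25600 + 10*I*sqrt(4470))/10) = 10/sqrt(25600 + 10*I*sqrt(4470))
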